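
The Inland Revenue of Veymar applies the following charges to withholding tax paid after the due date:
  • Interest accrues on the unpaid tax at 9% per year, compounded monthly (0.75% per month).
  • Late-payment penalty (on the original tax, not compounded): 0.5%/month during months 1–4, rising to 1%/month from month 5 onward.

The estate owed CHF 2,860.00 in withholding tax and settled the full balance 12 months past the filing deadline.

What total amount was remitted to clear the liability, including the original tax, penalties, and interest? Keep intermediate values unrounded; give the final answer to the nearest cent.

Penalty, months 1–4: 4 × 0.5% × CHF 2,860.00 = CHF 57.20
Penalty, months 5–12: 8 × 1% × CHF 2,860.00 = CHF 228.80
Interest: CHF 2,860.00 × ((1 + 0.0075)^12 − 1) = CHF 2,860.00 × 0.0938069… = CHF 268.2877…
Total = CHF 2,860.00 + CHF 286.0000 + CHF 268.2877… = CHF 3,414.29

CHF 3,414.29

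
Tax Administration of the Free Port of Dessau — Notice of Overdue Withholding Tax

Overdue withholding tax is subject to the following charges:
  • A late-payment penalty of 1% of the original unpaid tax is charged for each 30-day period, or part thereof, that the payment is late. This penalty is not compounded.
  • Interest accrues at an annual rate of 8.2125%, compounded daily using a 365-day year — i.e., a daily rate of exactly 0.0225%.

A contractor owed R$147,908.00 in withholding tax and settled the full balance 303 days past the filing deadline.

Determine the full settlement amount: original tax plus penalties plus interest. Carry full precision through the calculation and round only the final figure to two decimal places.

R$174,611.97

Penalty periods: ⌈303/30⌉ = 11; penalty = 11 × 1% × R$147,908.00 = R$16,269.88
Interest: R$147,908.00 × ((1 + 0.000225)^303 − 1) = R$147,908.00 × 0.07054443… = R$10,434.0854…
Total = R$147,908.00 + R$16,269.8800 + R$10,434.0854… = R$174,611.97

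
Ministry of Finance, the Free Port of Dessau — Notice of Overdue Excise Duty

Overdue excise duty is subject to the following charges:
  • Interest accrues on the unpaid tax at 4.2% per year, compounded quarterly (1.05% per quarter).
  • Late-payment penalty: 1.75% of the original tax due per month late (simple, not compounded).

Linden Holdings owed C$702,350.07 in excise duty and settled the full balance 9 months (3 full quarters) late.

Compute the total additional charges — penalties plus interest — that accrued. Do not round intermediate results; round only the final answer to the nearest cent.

Late-payment penalty = 1.75% × C$702,350.07 × 9 mo = C$110,620.14…
Interest: C$702,350.07 × ((1 + 0.0105)^3 − 1) = C$702,350.07 × 0.0318319… = C$22,357.1425…
Penalties + interest = C$110,620.1360… + C$22,357.1425… = C$132,977.28

C$132,977.28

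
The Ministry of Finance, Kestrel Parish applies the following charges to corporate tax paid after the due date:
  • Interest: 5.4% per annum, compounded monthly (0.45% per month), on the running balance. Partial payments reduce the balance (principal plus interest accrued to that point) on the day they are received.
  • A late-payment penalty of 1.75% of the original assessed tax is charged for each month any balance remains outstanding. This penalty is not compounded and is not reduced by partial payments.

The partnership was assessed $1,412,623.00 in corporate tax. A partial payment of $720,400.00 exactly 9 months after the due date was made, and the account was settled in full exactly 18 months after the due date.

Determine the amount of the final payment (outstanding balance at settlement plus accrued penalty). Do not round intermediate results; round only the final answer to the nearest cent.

Balance at month 9: $1,412,623.0000 × (1 + 0.0045)^9 = $1,470,874.9199…
After $720,400.00 payment: $1,470,874.9199… − $720,400.00 = $750,474.9199…
Balance at month 18: $750,474.9199… × (1 + 0.0045)^9 = $781,422.0338…
Penalty: 18 × 1.75% × $1,412,623.00 = $444,976.25…
Final settlement = outstanding balance + penalty = $781,422.0338… + $444,976.25… = $1,226,398.28

$1,226,398.28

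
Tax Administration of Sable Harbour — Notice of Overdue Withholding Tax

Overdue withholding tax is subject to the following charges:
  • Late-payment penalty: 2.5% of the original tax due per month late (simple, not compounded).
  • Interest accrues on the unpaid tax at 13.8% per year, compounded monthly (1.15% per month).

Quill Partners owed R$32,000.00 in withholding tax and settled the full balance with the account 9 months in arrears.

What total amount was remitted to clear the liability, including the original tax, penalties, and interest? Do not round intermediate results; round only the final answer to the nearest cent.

Late-payment penalty: 9 × 2.5% × R$32,000.00 = R$7,200.00
Interest: R$32,000.00 × ((1 + 0.0115)^9 − 1) = R$32,000.00 × 0.1083910… = R$3,468.5114…
Total = R$32,000.00 + R$7,200.0000 + R$3,468.5114… = R$42,668.51

R$42,668.51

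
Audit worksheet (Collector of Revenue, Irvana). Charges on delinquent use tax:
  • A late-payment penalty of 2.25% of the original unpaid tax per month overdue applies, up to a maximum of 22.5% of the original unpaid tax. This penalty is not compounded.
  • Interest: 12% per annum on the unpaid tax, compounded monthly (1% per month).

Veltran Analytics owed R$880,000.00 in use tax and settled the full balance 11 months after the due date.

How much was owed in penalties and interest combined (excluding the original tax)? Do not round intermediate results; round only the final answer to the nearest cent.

R$299,788.15

Penalty (uncapped): 11 × 2.25% × R$880,000.00 = R$217,800.00; cap = 22.5% × R$880,000.00 = R$198,000.00 → penalty = R$198,000.00
Interest: R$880,000.00 × ((1 + 0.01)^11 − 1) = R$880,000.00 × 0.1156683… = R$101,788.1451…
Penalties + interest = R$198,000.0000 + R$101,788.1451… = R$299,788.15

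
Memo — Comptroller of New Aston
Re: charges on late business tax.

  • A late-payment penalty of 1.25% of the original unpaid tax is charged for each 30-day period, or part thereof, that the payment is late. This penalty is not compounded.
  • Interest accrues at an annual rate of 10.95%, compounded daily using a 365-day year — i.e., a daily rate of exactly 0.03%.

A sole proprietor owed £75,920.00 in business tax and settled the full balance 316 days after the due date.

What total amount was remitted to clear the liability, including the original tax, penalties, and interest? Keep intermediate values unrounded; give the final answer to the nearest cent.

£93,907.22

Penalty periods: ⌈316/30⌉ = 11; penalty = 11 × 1.25% × £75,920.00 = £10,439.00
Interest: £75,920.00 × ((1 + 0.0003)^316 − 1) = £75,920.00 × 0.09942331… = £7,548.2180…
Total = £75,920.00 + £10,439.0000 + £7,548.2180… = £93,907.22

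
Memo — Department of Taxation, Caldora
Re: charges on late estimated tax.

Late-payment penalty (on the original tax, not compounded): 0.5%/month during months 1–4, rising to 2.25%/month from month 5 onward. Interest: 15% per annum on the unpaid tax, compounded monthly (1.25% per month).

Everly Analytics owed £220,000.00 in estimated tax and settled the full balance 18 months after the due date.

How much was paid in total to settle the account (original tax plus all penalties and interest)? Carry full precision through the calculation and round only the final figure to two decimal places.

Penalty, months 1–4: 4 × 0.5% × £220,000.00 = £4,400.00
Penalty, months 5–18: 14 × 2.25% × £220,000.00 = £69,300.00
Interest: £220,000.00 × ((1 + 0.0125)^18 − 1) = £220,000.00 × 0.2505774… = £55,127.0267…
Total = £220,000.00 + £73,700.0000 + £55,127.0267… = £348,827.03

£348,827.03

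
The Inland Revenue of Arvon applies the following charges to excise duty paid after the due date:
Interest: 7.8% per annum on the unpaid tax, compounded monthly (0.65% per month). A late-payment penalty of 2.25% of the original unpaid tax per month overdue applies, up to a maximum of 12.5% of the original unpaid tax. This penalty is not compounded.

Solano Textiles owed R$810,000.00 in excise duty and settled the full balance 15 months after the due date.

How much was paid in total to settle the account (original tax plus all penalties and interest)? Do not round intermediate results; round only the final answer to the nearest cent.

R$993,921.58

Penalty (uncapped): 15 × 2.25% × R$810,000.00 = R$273,375.00; cap = 12.5% × R$810,000.00 = R$101,250.00 → penalty = R$101,250.00
Interest: R$810,000.00 × ((1 + 0.0065)^15 − 1) = R$810,000.00 × 0.1020637… = R$82,671.5777…
Total = R$810,000.00 + R$101,250.0000 + R$82,671.5777… = R$993,921.58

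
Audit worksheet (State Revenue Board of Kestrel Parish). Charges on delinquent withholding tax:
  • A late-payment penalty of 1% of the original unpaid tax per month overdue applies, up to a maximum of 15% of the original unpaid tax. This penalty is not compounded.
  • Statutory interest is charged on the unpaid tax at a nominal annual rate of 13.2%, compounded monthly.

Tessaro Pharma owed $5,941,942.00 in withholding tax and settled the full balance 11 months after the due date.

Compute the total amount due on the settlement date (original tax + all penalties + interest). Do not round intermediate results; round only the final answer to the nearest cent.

Penalty: 11 × 1% × $5,941,942.00 = $653,613.62 (below the 15% cap of $891,291.30)
Interest (13.2%/yr ÷ 12 = 1.1%/month): $5,941,942.00 × ((1 + 0.011)^11 − 1) = $759,852.7013…
Total = $5,941,942.00 + $653,613.6200 + $759,852.7013… = $7,355,408.32

$7,355,408.32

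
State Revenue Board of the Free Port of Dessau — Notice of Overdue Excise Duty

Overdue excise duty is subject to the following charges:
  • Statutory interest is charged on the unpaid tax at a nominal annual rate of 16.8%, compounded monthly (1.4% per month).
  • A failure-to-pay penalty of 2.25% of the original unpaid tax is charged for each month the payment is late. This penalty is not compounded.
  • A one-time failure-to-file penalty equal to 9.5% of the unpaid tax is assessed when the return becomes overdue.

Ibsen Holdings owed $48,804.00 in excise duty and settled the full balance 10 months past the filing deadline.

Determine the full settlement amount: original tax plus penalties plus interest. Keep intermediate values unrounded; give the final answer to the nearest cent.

Failure-to-file penalty: 9.5% × $48,804.00 = $4,636.38
Failure-to-pay penalty = 2.25% × $48,804.00 × 10 mo = $10,980.90
Interest: $48,804.00 × ((1 + 0.014)^10 − 1) = $48,804.00 × 0.1491575… = $7,279.4819…
Total = $48,804.00 + $15,617.2800 + $7,279.4819… = $71,700.76

$71,700.76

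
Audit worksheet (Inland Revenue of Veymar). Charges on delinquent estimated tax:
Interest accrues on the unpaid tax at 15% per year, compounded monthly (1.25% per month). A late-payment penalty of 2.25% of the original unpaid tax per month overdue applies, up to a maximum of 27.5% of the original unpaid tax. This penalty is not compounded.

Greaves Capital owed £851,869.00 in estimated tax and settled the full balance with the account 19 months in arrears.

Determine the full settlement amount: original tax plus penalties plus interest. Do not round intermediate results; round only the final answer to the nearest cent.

£1,312,908.69

Penalty (uncapped): 19 × 2.25% × £851,869.00 = £364,174.00…; cap = 27.5% × £851,869.00 = £234,263.98… → penalty = £234,263.98…
Interest: £851,869.00 × ((1 + 0.0125)^19 − 1) = £851,869.00 × 0.2662096… = £226,775.7156…
Total = £851,869.00 + £234,263.9750 + £226,775.7156… = £1,312,908.69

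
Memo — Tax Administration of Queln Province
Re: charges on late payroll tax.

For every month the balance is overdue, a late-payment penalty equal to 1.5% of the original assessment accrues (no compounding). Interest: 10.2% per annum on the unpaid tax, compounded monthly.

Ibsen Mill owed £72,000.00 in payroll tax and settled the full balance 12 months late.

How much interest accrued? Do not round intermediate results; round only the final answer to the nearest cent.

£7,697.25

Interest (10.2%/yr ÷ 12 = 0.85%/month): £72,000.00 × ((1 + 0.0085)^12 − 1) = £7,697.2483…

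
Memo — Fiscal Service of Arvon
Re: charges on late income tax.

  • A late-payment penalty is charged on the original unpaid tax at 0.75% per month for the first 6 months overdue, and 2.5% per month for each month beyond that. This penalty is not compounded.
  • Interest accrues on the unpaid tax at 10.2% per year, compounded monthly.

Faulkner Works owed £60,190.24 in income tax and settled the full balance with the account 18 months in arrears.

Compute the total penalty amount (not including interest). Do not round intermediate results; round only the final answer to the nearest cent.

£20,765.63

Penalty, months 1–6: 6 × 0.75% × £60,190.24 = £2,708.56…
Penalty, months 7–18: 12 × 2.5% × £60,190.24 = £18,057.07…
Total penalty = £2,708.56… + £18,057.07… = £20,765.63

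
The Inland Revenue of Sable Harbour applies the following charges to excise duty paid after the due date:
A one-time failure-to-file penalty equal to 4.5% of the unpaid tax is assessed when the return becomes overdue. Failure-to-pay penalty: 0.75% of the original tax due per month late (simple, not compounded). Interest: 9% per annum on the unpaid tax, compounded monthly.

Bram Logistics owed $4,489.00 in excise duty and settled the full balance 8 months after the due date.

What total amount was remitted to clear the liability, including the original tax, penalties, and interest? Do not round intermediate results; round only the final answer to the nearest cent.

$5,236.86

Failure-to-file penalty: 4.5% × $4,489.00 = $202.01…
Failure-to-pay penalty: 8 × 0.75% × $4,489.00 = $269.34
Interest (9%/yr ÷ 12 = 0.75%/month): $4,489.00 × ((1 + 0.0075)^8 − 1) = $276.5172…
Total = $4,489.00 + $471.3450 + $276.5172… = $5,236.86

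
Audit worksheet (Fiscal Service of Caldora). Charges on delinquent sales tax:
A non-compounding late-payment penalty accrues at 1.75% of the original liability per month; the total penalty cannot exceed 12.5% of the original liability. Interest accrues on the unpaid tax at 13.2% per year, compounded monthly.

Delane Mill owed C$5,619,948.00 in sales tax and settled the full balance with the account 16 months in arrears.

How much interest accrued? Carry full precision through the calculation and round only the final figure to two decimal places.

Interest (13.2%/yr ÷ 12 = 1.1%/month): C$5,619,948.00 × ((1 + 0.011)^16 − 1) = C$1,075,055.1645…

C$1,075,055.16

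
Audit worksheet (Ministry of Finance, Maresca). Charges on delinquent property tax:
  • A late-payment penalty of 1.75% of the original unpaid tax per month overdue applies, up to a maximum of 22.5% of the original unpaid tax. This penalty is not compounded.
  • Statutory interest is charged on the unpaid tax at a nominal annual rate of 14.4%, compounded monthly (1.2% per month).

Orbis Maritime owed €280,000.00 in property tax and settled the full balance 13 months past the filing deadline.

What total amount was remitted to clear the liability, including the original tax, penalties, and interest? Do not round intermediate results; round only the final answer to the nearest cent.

Penalty (uncapped): 13 × 1.75% × €280,000.00 = €63,700.00; cap = 22.5% × €280,000.00 = €63,000.00 → penalty = €63,000.00
Interest: €280,000.00 × ((1 + 0.012)^13 − 1) = €280,000.00 × 0.1677414… = €46,967.5807…
Total = €280,000.00 + €63,000.0000 + €46,967.5807… = €389,967.58

€389,967.58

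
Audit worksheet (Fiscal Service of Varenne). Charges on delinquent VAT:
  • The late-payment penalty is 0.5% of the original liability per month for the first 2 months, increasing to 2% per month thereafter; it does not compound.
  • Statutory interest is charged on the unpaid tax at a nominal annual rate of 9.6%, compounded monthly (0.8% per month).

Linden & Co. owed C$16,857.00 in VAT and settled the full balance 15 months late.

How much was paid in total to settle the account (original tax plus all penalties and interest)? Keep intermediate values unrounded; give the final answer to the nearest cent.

C$23,548.53

Penalty, months 1–2: 2 × 0.5% × C$16,857.00 = C$168.57
Penalty, months 3–15: 13 × 2% × C$16,857.00 = C$4,382.82
Interest: C$16,857.00 × ((1 + 0.008)^15 − 1) = C$16,857.00 × 0.1269587… = C$2,140.1420…
Total = C$16,857.00 + C$4,551.3900 + C$2,140.1420… = C$23,548.53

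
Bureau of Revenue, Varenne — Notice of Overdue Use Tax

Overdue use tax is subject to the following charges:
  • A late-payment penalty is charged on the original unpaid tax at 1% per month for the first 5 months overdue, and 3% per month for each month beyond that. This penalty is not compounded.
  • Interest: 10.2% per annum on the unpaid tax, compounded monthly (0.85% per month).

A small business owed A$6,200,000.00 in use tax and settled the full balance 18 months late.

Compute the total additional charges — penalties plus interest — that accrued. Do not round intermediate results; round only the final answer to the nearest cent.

A$3,748,344.77

Penalty, months 1–5: 5 × 1% × A$6,200,000.00 = A$310,000.00
Penalty, months 6–18: 13 × 3% × A$6,200,000.00 = A$2,418,000.00
Interest: A$6,200,000.00 × ((1 + 0.0085)^18 − 1) = A$6,200,000.00 × 0.1645717… = A$1,020,344.7673…
Penalties + interest = A$2,728,000.0000 + A$1,020,344.7673… = A$3,748,344.77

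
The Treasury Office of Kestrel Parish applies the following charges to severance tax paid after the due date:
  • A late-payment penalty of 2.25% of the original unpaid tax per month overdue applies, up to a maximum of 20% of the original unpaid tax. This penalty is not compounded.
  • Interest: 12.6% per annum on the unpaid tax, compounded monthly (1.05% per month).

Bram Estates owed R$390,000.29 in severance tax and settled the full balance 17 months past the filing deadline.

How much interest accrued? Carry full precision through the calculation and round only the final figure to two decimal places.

R$75,781.32

Interest: R$390,000.29 × ((1 + 0.0105)^17 − 1) = R$390,000.29 × 0.1943109… = R$75,781.3154…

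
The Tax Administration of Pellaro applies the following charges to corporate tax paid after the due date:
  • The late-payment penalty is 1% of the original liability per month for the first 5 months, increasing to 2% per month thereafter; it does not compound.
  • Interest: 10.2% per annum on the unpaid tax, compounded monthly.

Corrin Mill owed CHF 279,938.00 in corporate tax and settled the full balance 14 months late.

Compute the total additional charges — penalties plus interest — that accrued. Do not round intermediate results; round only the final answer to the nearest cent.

Penalty, months 1–5: 5 × 1% × CHF 279,938.00 = CHF 13,996.90
Penalty, months 6–14: 9 × 2% × CHF 279,938.00 = CHF 50,388.84
Interest (10.2%/yr ÷ 12 = 0.85%/month): CHF 279,938.00 × ((1 + 0.0085)^14 − 1) = CHF 35,217.2101…
Penalties + interest = CHF 64,385.7400 + CHF 35,217.2101… = CHF 99,602.95

CHF 99,602.95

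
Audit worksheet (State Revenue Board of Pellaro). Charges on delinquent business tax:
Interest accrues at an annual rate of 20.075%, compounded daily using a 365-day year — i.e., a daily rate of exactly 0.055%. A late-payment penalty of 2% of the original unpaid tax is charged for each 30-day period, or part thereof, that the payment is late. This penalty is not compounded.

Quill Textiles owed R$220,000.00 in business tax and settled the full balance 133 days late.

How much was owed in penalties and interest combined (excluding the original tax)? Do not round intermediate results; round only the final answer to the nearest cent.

R$38,691.46

Penalty periods: ⌈133/30⌉ = 5; penalty = 5 × 2% × R$220,000.00 = R$22,000.00
Interest: R$220,000.00 × ((1 + 0.00055)^133 − 1) = R$220,000.00 × 0.07587027… = R$16,691.4602…
Penalties + interest = R$22,000.0000 + R$16,691.4602… = R$38,691.46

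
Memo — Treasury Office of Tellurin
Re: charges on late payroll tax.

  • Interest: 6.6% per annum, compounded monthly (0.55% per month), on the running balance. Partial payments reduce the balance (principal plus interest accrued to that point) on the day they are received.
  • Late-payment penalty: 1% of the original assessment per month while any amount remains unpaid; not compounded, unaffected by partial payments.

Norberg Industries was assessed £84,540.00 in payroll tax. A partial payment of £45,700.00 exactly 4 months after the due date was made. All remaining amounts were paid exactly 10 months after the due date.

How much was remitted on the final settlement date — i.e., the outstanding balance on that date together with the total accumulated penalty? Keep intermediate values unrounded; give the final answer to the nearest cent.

Balance at month 4: £84,540.0000 × (1 + 0.0055)^4 = £86,415.2803…
After £45,700.00 payment: £86,415.2803… − £45,700.00 = £40,715.2803…
Balance at month 10: £40,715.2803… × (1 + 0.0055)^6 = £42,077.4952…
Penalty: 10 × 1% × £84,540.00 = £8,454.00
Final settlement = outstanding balance + penalty = £42,077.4952… + £8,454.00 = £50,531.50

£50,531.50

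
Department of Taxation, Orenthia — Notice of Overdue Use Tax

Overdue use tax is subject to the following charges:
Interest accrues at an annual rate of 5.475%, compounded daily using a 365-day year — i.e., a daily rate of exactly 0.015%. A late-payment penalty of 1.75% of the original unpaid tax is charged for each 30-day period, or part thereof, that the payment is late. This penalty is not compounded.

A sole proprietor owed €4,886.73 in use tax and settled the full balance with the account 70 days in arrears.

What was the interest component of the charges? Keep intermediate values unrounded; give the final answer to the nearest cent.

€51.58

Interest: €4,886.73 × ((1 + 0.00015)^70 − 1) = €4,886.73 × 0.01055452… = €51.5771…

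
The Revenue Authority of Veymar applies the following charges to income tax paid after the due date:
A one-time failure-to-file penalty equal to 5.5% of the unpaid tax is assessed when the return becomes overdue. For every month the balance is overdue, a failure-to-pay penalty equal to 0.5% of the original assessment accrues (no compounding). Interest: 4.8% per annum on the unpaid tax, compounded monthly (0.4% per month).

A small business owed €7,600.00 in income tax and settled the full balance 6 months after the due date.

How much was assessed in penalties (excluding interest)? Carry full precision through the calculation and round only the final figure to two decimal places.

€646.00

Failure-to-file penalty: 5.5% × €7,600.00 = €418.00
Failure-to-pay penalty = 0.5% × €7,600.00 × 6 mo = €228.00
Total penalty = €418.00 + €228.00 = €646.00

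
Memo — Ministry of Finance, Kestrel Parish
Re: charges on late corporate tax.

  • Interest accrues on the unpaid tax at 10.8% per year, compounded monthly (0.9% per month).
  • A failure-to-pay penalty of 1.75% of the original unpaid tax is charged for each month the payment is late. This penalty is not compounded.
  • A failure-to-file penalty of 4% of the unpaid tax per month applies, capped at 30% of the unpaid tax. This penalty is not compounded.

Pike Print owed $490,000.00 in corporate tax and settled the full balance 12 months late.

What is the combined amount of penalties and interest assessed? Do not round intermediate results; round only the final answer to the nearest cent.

Failure-to-file: 12 × 4% × $490,000.00 = $235,200.00, capped at 30% × $490,000.00 = $147,000.00
Failure-to-pay penalty = 1.75% × $490,000.00 × 12 mo = $102,900.00
Interest: $490,000.00 × ((1 + 0.009)^12 − 1) = $490,000.00 × 0.1135097… = $55,619.7407…
Penalties + interest = $249,900.0000 + $55,619.7407… = $305,519.74

$305,519.74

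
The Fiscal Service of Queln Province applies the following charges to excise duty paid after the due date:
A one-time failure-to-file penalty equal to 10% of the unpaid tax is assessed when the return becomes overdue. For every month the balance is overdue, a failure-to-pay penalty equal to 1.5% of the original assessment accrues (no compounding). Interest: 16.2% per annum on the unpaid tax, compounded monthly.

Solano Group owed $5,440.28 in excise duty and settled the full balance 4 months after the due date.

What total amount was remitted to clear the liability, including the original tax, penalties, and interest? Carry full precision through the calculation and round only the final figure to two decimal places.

Failure-to-file penalty: 10% × $5,440.28 = $544.03…
Failure-to-pay penalty: 4 × 1.5% × $5,440.28 = $326.42…
Interest (16.2%/yr ÷ 12 = 1.35%/month): $5,440.28 × ((1 + 0.0135)^4 − 1) = $299.7778…
Total = $5,440.28 + $870.4448 + $299.7778… = $6,610.50

$6,610.50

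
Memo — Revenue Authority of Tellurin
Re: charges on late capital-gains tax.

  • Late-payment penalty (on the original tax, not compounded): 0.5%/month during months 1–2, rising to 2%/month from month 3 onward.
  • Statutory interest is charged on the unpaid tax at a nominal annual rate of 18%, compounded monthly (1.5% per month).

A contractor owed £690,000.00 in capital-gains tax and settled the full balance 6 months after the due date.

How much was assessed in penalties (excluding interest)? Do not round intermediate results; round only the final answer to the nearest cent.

£62,100.00

Penalty, months 1–2: 2 × 0.5% × £690,000.00 = £6,900.00
Penalty, months 3–6: 4 × 2% × £690,000.00 = £55,200.00
Total penalty = £6,900.00 + £55,200.00 = £62,100.00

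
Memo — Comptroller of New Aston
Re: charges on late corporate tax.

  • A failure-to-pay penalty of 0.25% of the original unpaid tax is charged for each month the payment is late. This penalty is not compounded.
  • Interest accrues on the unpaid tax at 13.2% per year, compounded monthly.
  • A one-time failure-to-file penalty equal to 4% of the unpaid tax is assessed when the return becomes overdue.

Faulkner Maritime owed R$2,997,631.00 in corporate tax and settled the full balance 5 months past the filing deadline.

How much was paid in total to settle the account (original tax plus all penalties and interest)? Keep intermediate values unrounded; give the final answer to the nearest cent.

Failure-to-file penalty: 4% × R$2,997,631.00 = R$119,905.24
Failure-to-pay penalty: 5 × 0.25% × R$2,997,631.00 = R$37,470.39…
Interest (13.2%/yr ÷ 12 = 1.1%/month): R$2,997,631.00 × ((1 + 0.011)^5 − 1) = R$168,536.9569…
Total = R$2,997,631.00 + R$157,375.6275 + R$168,536.9569… = R$3,323,543.58

R$3,323,543.58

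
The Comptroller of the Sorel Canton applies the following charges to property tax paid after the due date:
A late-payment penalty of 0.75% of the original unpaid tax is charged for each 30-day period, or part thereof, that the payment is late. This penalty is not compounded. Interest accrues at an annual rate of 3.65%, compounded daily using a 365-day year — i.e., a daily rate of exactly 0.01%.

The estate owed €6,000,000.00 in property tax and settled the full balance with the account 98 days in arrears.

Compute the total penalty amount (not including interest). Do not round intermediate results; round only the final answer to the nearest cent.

€180,000.00

Penalty periods: ⌈98/30⌉ = 4; penalty = 4 × 0.75% × €6,000,000.00 = €180,000.00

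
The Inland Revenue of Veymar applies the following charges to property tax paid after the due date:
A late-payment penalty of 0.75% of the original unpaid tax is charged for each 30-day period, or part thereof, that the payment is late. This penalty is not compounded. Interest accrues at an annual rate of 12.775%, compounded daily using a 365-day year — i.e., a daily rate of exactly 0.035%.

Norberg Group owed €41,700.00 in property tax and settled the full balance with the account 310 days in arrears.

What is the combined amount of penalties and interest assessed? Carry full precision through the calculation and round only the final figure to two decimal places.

€8,218.39

Penalty periods: ⌈310/30⌉ = 11; penalty = 11 × 0.75% × €41,700.00 = €3,440.25
Interest: €41,700.00 × ((1 + 0.00035)^310 − 1) = €41,700.00 × 0.11458375… = €4,778.1424…
Penalties + interest = €3,440.2500 + €4,778.1424… = €8,218.39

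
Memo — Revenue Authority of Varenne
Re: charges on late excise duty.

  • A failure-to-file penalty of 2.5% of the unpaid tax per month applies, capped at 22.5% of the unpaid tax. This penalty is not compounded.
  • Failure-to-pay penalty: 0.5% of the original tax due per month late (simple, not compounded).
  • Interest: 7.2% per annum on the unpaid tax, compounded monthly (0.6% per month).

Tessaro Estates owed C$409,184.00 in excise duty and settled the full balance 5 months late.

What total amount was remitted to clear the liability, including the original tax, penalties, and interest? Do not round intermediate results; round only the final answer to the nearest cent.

C$482,985.31

Failure-to-file: 5 × 2.5% × C$409,184.00 = C$51,148.00 (under the 22.5% cap)
Failure-to-pay penalty: 5 × 0.5% × C$409,184.00 = C$10,229.60
Interest: C$409,184.00 × ((1 + 0.006)^5 − 1) = C$409,184.00 × 0.0303622… = C$12,423.7127…
Total = C$409,184.00 + C$61,377.6000 + C$12,423.7127… = C$482,985.31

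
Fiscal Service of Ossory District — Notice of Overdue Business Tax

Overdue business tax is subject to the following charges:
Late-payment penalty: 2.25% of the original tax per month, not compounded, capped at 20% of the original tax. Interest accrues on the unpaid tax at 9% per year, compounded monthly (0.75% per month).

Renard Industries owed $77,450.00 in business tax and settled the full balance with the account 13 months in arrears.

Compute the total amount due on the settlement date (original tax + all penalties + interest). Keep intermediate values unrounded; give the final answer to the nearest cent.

$100,840.71

Penalty (uncapped): 13 × 2.25% × $77,450.00 = $22,654.13…; cap = 20% × $77,450.00 = $15,490.00 → penalty = $15,490.00
Interest: $77,450.00 × ((1 + 0.0075)^13 − 1) = $77,450.00 × 0.1020104… = $7,900.7093…
Total = $77,450.00 + $15,490.0000 + $7,900.7093… = $100,840.71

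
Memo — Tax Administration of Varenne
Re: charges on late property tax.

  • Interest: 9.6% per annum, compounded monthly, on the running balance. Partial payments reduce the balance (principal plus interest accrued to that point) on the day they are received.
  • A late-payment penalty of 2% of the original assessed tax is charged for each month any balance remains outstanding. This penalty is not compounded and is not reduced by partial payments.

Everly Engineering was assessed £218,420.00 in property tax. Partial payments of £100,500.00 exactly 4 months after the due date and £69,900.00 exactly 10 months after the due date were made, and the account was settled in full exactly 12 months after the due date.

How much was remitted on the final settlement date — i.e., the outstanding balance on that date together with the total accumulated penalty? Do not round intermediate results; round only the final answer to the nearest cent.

Monthly rate = 9.6% ÷ 12 = 0.8%
Balance at month 4: £218,420.0000 × (1 + 0.008)^4 = £225,493.7615…
After £100,500.00 payment: £225,493.7615… − £100,500.00 = £124,993.7615…
Balance at month 10: £124,993.7615… × (1 + 0.008)^6 = £131,114.7437…
After £69,900.00 payment: £131,114.7437… − £69,900.00 = £61,214.7437…
Balance at month 12: £61,214.7437… × (1 + 0.008)^2 = £62,198.0973…
Penalty: 12 × 2% × £218,420.00 = £52,420.80
Final settlement = outstanding balance + penalty = £62,198.0973… + £52,420.80 = £114,618.90

£114,618.90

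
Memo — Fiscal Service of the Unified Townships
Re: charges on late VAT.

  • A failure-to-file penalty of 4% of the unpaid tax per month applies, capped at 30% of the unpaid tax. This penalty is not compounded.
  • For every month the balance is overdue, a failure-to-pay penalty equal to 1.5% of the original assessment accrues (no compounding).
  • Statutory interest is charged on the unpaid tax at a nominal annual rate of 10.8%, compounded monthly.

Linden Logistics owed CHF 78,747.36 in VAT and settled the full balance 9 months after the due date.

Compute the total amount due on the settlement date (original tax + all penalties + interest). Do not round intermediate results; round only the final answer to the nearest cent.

Failure-to-file: 9 × 4% × CHF 78,747.36 = CHF 28,349.05…, capped at 30% × CHF 78,747.36 = CHF 23,624.21…
Failure-to-pay penalty = 1.5% × CHF 78,747.36 × 9 mo = CHF 10,630.89…
Interest (10.8%/yr ÷ 12 = 0.9%/month): CHF 78,747.36 × ((1 + 0.009)^9 − 1) = CHF 6,613.0513…
Total = CHF 78,747.36 + CHF 34,255.1016 + CHF 6,613.0513… = CHF 119,615.51

CHF 119,615.51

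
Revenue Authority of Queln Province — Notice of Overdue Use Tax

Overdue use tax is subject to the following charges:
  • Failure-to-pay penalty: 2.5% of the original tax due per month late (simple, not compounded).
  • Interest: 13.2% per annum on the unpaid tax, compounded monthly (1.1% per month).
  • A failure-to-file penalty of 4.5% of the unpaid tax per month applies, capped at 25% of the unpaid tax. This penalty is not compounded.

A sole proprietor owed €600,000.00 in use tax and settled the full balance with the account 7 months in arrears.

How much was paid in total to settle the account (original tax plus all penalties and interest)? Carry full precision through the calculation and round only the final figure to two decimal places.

€902,752.86

Failure-to-file: 7 × 4.5% × €600,000.00 = €189,000.00, capped at 25% × €600,000.00 = €150,000.00
Failure-to-pay penalty: 7 × 2.5% × €600,000.00 = €105,000.00
Interest: €600,000.00 × ((1 + 0.011)^7 − 1) = €600,000.00 × 0.0795881… = €47,752.8605…
Total = €600,000.00 + €255,000.0000 + €47,752.8605… = €902,752.86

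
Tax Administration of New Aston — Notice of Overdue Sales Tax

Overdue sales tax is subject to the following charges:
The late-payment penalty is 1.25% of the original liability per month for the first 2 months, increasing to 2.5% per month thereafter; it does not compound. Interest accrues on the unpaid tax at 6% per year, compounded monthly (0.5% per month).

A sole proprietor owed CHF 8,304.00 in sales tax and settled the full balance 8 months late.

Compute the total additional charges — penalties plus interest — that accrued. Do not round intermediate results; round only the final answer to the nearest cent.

Penalty, months 1–2: 2 × 1.25% × CHF 8,304.00 = CHF 207.60
Penalty, months 3–8: 6 × 2.5% × CHF 8,304.00 = CHF 1,245.60
Interest: CHF 8,304.00 × ((1 + 0.005)^8 − 1) = CHF 8,304.00 × 0.0407070… = CHF 338.0313…
Penalties + interest = CHF 1,453.2000 + CHF 338.0313… = CHF 1,791.23

CHF 1,791.23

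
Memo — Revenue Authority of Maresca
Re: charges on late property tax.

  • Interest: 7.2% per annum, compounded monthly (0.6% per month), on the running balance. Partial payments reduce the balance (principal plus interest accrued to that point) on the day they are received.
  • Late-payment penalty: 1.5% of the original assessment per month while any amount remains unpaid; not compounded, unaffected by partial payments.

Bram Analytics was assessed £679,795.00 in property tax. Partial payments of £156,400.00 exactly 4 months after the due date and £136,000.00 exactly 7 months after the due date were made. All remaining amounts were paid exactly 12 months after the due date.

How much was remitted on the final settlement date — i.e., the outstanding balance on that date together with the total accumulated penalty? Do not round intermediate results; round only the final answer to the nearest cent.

Balance at month 4: £679,795.0000 × (1 + 0.006)^4 = £696,257.5039…
After £156,400.00 payment: £696,257.5039… − £156,400.00 = £539,857.5039…
Balance at month 7: £539,857.5039… × (1 + 0.006)^3 = £549,633.3602…
After £136,000.00 payment: £549,633.3602… − £136,000.00 = £413,633.3602…
Balance at month 12: £413,633.3602… × (1 + 0.006)^5 = £426,192.1652…
Penalty: 12 × 1.5% × £679,795.00 = £122,363.10
Final settlement = outstanding balance + penalty = £426,192.1652… + £122,363.10 = £548,555.27

£548,555.27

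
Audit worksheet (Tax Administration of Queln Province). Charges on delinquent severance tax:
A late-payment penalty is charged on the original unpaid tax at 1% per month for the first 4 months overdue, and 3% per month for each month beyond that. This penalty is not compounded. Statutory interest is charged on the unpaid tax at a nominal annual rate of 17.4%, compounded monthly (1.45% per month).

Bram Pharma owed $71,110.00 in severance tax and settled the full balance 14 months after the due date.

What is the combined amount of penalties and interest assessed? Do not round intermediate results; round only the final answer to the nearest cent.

Penalty, months 1–4: 4 × 1% × $71,110.00 = $2,844.40
Penalty, months 5–14: 10 × 3% × $71,110.00 = $21,333.00
Interest: $71,110.00 × ((1 + 0.0145)^14 − 1) = $71,110.00 × 0.2232880… = $15,878.0104…
Penalties + interest = $24,177.4000 + $15,878.0104… = $40,055.41

$40,055.41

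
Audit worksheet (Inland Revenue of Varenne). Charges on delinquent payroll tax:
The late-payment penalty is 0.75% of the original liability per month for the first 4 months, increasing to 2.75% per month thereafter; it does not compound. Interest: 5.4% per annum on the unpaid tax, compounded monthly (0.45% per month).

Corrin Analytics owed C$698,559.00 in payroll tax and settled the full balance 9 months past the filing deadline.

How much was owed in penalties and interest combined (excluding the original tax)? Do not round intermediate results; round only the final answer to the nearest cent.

Penalty, months 1–4: 4 × 0.75% × C$698,559.00 = C$20,956.77
Penalty, months 5–9: 5 × 2.75% × C$698,559.00 = C$96,051.86…
Interest: C$698,559.00 × ((1 + 0.0045)^9 − 1) = C$698,559.00 × 0.0412367… = C$28,806.2724…
Penalties + interest = C$117,008.6325 + C$28,806.2724… = C$145,814.90

C$145,814.90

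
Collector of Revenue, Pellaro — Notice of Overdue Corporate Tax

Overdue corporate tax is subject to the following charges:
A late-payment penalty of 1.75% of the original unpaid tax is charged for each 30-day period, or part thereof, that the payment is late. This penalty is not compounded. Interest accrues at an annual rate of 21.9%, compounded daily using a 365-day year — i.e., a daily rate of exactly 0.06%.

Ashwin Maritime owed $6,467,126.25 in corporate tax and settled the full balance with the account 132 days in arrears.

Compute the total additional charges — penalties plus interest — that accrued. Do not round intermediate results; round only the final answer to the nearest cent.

$1,098,732.91

Penalty periods: ⌈132/30⌉ = 5; penalty = 5 × 1.75% × $6,467,126.25 = $565,873.55…
Interest: $6,467,126.25 × ((1 + 0.0006)^132 − 1) = $6,467,126.25 × 0.08239508… = $532,859.3644…
Penalties + interest = $565,873.5469… + $532,859.3644… = $1,098,732.91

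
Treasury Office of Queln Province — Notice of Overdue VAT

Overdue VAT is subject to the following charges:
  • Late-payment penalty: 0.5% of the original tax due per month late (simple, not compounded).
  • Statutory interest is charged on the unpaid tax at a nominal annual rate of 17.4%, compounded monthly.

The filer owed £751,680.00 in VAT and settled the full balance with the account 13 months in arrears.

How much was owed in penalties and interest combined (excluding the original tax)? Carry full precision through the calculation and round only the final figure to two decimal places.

Late-payment penalty = 0.5% × £751,680.00 × 13 mo = £48,859.20
Interest (17.4%/yr ÷ 12 = 1.45%/month): £751,680.00 × ((1 + 0.0145)^13 − 1) = £154,698.6413…
Penalties + interest = £48,859.2000 + £154,698.6413… = £203,557.84

£203,557.84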